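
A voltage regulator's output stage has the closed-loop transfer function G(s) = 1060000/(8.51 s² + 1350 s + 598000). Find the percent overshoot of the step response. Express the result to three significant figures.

Dividing through by 8.51: denominator becomes s² + 158.6 s + 70270.
So ω_n = √70270 = 265 rad/s and ζ = 158.6/(2·265) = 0.299.
Overshoot: exp(−π·0.299/√(1−0.299²)) = 0.373, i.e. 37.3%.

%OS ≈ 37.3%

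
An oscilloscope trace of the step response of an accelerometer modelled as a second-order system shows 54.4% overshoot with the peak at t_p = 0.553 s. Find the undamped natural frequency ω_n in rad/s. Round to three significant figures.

The overshoot fixes ζ = −ln(OS)/√(π²+ln²(OS)) = 0.190.
t_p = π/ω_d ⇒ ω_d = 5.68 rad/s; then ω_n = ω_d/√(1−ζ²) = 5.79 rad/s.

ω_n ≈ 5.79 rad/s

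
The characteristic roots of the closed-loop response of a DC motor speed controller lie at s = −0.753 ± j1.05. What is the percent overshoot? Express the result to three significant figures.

%OS ≈ 10.5%

With σ = 0.753, ω_d = 1.05: ω_n = √(σ²+ω_d²) = 1.29 rad/s, ζ = σ/ω_n = 0.583.
%OS = 100 e^{−πζ/√(1−ζ²)} with ζ = 0.583 gives 10.5%.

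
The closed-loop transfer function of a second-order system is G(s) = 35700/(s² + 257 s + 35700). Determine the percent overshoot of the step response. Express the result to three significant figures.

%OS ≈ 5.42%

ω_n = √35700 = 189 rad/s; ζ = 257/(2·189) = 0.680.
%OS = 100·exp(−πζ/√(1−ζ²)) = 5.42%.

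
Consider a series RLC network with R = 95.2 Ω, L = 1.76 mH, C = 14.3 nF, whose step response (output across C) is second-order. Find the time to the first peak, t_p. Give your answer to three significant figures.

For a series RLC circuit (capacitor voltage as output), ω_n = 1/√(LC) = 1/√(1.76 mH · 14.3 nF) = 199000 rad/s.
ζ = (R/2)·√(C/L) = (95.2/2)·√(14.3 nF/1.76 mH) = 0.136.
ω_d = ω_n√(1−ζ²) = 197000 rad/s. t_p = π/ω_d = 0.0000159 s.

t_p ≈ 0.0000159 s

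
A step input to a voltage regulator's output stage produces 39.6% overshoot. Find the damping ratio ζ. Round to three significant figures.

ζ = −ln(OS)/√(π² + (ln OS)²). With OS = 0.396, ln OS = −0.9263 and ζ = 0.9263/3.275 = 0.283.

ζ ≈ 0.283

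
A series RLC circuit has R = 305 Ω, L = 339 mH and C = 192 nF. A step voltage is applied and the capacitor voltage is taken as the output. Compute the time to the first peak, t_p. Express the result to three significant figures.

For a series RLC circuit (capacitor voltage as output), ω_n = 1/√(LC) = 1/√(339 mH · 192 nF) = 3920 rad/s.
ζ = (R/2)·√(C/L) = (305/2)·√(192 nF/339 mH) = 0.115.
ω_d = ω_n√(1−ζ²) = 3890 rad/s. t_p = π/ω_d = 0.000807 s.

t_p ≈ 0.000807 s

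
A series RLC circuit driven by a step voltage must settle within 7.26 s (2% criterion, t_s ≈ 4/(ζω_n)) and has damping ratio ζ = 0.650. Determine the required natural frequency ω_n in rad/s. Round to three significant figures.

ω_n ≈ 0.848 rad/s

Rearranging t_s ≈ 4/(ζω_n) gives ω_n = 4/(ζ·t_s) = 4/(0.650 × 7.26) = 0.848 rad/s.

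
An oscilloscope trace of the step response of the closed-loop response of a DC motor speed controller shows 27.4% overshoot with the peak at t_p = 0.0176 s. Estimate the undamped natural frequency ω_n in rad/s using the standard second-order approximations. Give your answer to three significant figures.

ω_n ≈ 193 rad/s

ζ from %OS: ζ = |ln 0.274|/√(π²+ln²0.274) = 0.381.
t_p = π/ω_d ⇒ ω_d = 178 rad/s; then ω_n = ω_d/√(1−ζ²) = 193 rad/s.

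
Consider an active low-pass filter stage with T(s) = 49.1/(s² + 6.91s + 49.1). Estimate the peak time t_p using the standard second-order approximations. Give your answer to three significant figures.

Matching coefficients with s² + 2ζω_n s + ω_n² gives ω_n² = 49.1 ⇒ ω_n = 7.01 rad/s, and ζ = 6.91/(2ω_n) = 0.493.
ω_d = ω_n√(1−ζ²) = 6.10 rad/s. Then t_p = π/ω_d = 0.515 s.

t_p ≈ 0.515 s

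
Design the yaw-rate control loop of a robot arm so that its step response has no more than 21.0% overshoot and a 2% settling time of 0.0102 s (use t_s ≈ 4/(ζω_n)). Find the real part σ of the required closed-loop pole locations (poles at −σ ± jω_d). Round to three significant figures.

The settling-time spec alone fixes σ = ζω_n = 4/t_s = 4/0.0102 = 392.
(Overshoot then fixes ζ = 0.445 and hence ω_d = σ·√(1−ζ²)/ζ = 789 rad/s.)

σ ≈ 392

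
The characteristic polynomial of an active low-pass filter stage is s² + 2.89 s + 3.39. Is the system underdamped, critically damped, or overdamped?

underdamped

a² − 4b = 2.89² − 4·3.39 < 0 (complex roots); the system is underdamped.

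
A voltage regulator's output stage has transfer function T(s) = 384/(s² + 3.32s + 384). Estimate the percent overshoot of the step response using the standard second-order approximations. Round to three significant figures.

%OS ≈ 76.6%

ω_n = √384 = 19.6 rad/s; ζ = 3.32/(2·19.6) = 0.0847.
%OS = 100·exp(−πζ/√(1−ζ²)) = 76.6%.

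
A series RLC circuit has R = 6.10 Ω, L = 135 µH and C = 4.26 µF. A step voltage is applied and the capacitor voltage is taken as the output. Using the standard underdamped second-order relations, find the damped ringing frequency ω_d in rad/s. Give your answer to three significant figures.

ω_d ≈ 35000 rad/s

For a series RLC circuit (capacitor voltage as output), ω_n = 1/√(LC) = 1/√(135 µH · 4.26 µF) = 41700 rad/s.
ζ = (R/2)·√(C/L) = (6.10/2)·√(4.26 µF/135 µH) = 0.542.
ω_d = 41700·√(1 − 0.542²) = 35000 rad/s.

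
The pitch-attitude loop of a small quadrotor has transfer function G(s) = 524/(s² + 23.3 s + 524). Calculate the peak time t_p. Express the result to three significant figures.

ω_n = √524 = 22.9 rad/s; ζ = 23.3/(2·22.9) = 0.509.
ω_d = 22.9·√(1 − 0.509²) = 19.7 rad/s. Then t_p = π/ω_d = 0.159 s.

t_p ≈ 0.159 s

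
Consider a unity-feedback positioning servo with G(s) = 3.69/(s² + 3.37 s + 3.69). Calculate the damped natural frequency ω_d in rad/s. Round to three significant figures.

Matching coefficients with s² + 2ζω_n s + ω_n² gives ω_n² = 3.69 ⇒ ω_n = 1.92 rad/s, and ζ = 3.37/(2ω_n) = 0.877.
ω_d = 1.92·√(1 − 0.877²) = 0.922 rad/s.

ω_d ≈ 0.922 rad/s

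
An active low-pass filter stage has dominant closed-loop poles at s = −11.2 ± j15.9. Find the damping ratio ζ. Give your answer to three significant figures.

With σ = 11.2, ω_d = 15.9: ω_n = √(σ²+ω_d²) = 19.4 rad/s, ζ = σ/ω_n = 0.576.

ζ ≈ 0.576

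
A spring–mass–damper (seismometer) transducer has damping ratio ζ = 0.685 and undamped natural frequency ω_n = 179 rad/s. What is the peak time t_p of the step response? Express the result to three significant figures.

t_p ≈ 0.0241 s

The damped frequency is ω_d = ω_n√(1−ζ²) = 179·√(1−0.469) = 130 rad/s.
Peak time t_p = π/ω_d = π/130 = 0.0241 s.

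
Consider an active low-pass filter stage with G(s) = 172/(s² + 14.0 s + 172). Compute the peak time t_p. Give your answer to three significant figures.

t_p ≈ 0.283 s

Matching coefficients with s² + 2ζω_n s + ω_n² gives ω_n² = 172 ⇒ ω_n = 13.1 rad/s, and ζ = 14.0/(2ω_n) = 0.534.
ω_d = 13.1·√(1 − 0.534²) = 11.1 rad/s. Then t_p = π/ω_d = 0.283 s.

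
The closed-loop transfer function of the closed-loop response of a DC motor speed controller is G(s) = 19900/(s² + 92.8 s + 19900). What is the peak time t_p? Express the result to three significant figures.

t_p ≈ 0.0236 s

ω_n = √19900 = 141 rad/s; ζ = 92.8/(2·141) = 0.329.
ω_d = 141·√(1 − 0.329²) = 133 rad/s. Then t_p = π/ω_d = 0.0236 s.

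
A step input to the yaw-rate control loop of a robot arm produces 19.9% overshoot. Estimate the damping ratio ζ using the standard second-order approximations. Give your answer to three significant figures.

ζ ≈ 0.457

From %OS = 100·exp(−πζ/√(1−ζ²)), invert to get ζ = −ln(OS)/√(π² + ln²(OS)) with OS = 0.199.
−ln 0.199 = 1.614, so ζ = 1.614/√(π² + 2.606) = 0.457.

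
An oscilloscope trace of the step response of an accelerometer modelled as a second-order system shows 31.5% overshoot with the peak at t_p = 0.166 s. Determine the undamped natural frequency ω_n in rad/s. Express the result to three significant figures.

ω_n ≈ 20.2 rad/s

The overshoot fixes ζ = −ln(OS)/√(π²+ln²(OS)) = 0.345.
t_p = π/ω_d ⇒ ω_d = 18.9 rad/s; then ω_n = ω_d/√(1−ζ²) = 20.2 rad/s.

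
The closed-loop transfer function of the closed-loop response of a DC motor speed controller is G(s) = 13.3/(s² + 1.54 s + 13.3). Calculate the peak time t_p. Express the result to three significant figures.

Comparing the denominator to s² + 2ζω_n s + ω_n²: ω_n = √13.3 = 3.65 rad/s, and 2ζω_n = 1.54 so ζ = 1.54/(2·3.65) = 0.211.
The damped frequency ω_d = ω_n√(1−ζ²) = 3.56 rad/s. Then t_p = π/ω_d = 0.881 s.

t_p ≈ 0.881 s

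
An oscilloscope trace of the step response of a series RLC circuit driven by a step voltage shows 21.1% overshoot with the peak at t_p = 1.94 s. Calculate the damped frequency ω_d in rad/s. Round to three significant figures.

t_p = π/ω_d, so ω_d = π/1.94 = 1.62 rad/s.

ω_d ≈ 1.62 rad/s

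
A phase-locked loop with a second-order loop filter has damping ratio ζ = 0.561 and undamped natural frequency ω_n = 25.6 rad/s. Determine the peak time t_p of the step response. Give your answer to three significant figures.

The damped frequency is ω_d = ω_n√(1−ζ²) = 25.6·√(1−0.315) = 21.2 rad/s.
Peak time t_p = π/ω_d = π/21.2 = 0.148 s.

t_p ≈ 0.148 s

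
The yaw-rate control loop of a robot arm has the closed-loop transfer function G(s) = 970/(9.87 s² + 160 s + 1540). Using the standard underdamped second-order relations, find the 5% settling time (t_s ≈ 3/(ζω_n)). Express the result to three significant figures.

Dividing through by 9.87: denominator becomes s² + 16.21 s + 156.0.
So ω_n = √156.0 = 12.5 rad/s and ζ = 16.21/(2·12.5) = 0.649.
t_s ≈ 3/(ζω_n) = 0.370 s.

t_s ≈ 0.370 s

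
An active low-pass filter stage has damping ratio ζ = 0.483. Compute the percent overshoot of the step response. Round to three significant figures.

%OS ≈ 17.7%

For an underdamped second-order system, %OS = 100·exp(−πζ/√(1−ζ²)).
πζ/√(1−ζ²) = π·0.483/√(1−0.233) = 1.733, so %OS = 100·e^(−1.733) = 17.7%.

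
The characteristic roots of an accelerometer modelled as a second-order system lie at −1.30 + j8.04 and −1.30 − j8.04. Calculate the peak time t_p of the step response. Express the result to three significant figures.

t_p ≈ 0.391 s

t_p = π/ω_d with ω_d = 8.04 (the imaginary part), so t_p = 0.391 s.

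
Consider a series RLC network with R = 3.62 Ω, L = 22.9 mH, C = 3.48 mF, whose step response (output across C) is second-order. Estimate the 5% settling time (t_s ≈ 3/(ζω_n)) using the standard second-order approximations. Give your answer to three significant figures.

For a series RLC circuit (capacitor voltage as output), ω_n = 1/√(LC) = 1/√(22.9 mH · 3.48 mF) = 112 rad/s.
ζ = (R/2)·√(C/L) = (3.62/2)·√(3.48 mF/22.9 mH) = 0.706.
t_s ≈ 3/(ζω_n) = 0.0380 s.

t_s ≈ 0.0380 s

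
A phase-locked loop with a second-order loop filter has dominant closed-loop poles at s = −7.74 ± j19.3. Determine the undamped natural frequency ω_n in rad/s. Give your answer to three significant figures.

The poles are at −σ ± jω_d with σ = 7.74 and ω_d = 19.3, so ω_n = √(σ²+ω_d²) = 20.8 rad/s and ζ = σ/ω_n = 0.372.

ω_n ≈ 20.8 rad/s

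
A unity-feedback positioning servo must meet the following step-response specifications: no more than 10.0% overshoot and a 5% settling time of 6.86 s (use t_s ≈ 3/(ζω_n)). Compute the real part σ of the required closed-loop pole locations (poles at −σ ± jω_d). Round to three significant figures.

The settling-time spec alone fixes σ = ζω_n = 3/t_s = 3/6.86 = 0.437.
(Overshoot then fixes ζ = 0.591 and hence ω_d = σ·√(1−ζ²)/ζ = 0.597 rad/s.)

σ ≈ 0.437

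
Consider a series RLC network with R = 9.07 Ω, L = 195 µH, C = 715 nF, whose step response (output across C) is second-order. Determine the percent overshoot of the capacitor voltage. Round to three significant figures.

%OS ≈ 40.8%

For a series RLC circuit (capacitor voltage as output), ω_n = 1/√(LC) = 1/√(195 µH · 715 nF) = 84700 rad/s.
ζ = (R/2)·√(C/L) = (9.07/2)·√(715 nF/195 µH) = 0.275.
%OS = 100 e^{−πζ/√(1−ζ²)} with ζ = 0.275 gives 40.8%.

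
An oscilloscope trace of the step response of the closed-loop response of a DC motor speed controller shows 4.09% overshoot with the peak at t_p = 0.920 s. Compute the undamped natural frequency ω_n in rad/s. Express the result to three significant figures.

ω_n ≈ 4.87 rad/s

ζ from %OS: ζ = |ln 0.0409|/√(π²+ln²0.0409) = 0.713.
t_p = π/ω_d ⇒ ω_d = 3.41 rad/s; then ω_n = ω_d/√(1−ζ²) = 4.87 rad/s.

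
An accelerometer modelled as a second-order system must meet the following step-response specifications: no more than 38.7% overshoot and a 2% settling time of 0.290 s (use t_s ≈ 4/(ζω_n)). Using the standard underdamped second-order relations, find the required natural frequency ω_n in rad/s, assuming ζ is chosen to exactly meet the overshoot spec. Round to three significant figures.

ω_n ≈ 47.7 rad/s

From %OS = 100·exp(−πζ/√(1−ζ²)), invert to get ζ = −ln(OS)/√(π² + ln²(OS)) with OS = 0.387.
−ln 0.387 = 0.9493, so ζ = 0.9493/√(π² + 0.9012) = 0.289.
From t_s ≈ 4/(ζω_n): ω_n = 4/(ζ·t_s) = 4/(0.289·0.290) = 47.7 rad/s.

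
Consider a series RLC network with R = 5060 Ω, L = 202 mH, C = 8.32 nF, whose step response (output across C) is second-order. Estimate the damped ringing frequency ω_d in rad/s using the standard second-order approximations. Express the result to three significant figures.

For a series RLC circuit (capacitor voltage as output), ω_n = 1/√(LC) = 1/√(202 mH · 8.32 nF) = 24400 rad/s.
ζ = (R/2)·√(C/L) = (5060/2)·√(8.32 nF/202 mH) = 0.513.
ω_d = 24400·√(1 − 0.513²) = 20900 rad/s.

ω_d ≈ 20900 rad/s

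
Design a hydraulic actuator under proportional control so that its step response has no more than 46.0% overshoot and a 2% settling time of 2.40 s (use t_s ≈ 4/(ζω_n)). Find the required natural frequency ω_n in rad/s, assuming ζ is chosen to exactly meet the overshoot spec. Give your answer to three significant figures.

ω_n ≈ 6.95 rad/s

Inverting the overshoot relation: ζ = |ln 0.460|/√(π² + ln²0.460) = 0.240.
Then ω_n = 4/(ζ t_s) = 4/(0.240 × 2.40) = 6.95 rad/s.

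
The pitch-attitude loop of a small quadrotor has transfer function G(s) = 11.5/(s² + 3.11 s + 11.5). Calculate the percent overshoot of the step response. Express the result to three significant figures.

%OS ≈ 19.8%

Matching coefficients with s² + 2ζω_n s + ω_n² gives ω_n² = 11.5 ⇒ ω_n = 3.39 rad/s, and ζ = 3.11/(2ω_n) = 0.459.
Overshoot: exp(−π·0.459/√(1−0.459²)) = 0.198, i.e. 19.8%.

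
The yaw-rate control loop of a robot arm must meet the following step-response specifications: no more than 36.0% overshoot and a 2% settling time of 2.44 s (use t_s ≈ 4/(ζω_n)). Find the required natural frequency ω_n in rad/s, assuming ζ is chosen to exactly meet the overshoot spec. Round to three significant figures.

ω_n ≈ 5.30 rad/s

From %OS = 100·exp(−πζ/√(1−ζ²)), invert to get ζ = −ln(OS)/√(π² + ln²(OS)) with OS = 0.360.
−ln 0.360 = 1.022, so ζ = 1.022/√(π² + 1.044) = 0.309.
Then ω_n = 4/(ζ t_s) = 4/(0.309 × 2.44) = 5.30 rad/s.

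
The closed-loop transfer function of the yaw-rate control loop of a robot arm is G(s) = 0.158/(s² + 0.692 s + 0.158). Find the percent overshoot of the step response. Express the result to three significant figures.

%OS ≈ 0.387%

ω_n = √0.158 = 0.397 rad/s; ζ = 0.692/(2·0.397) = 0.870.
Overshoot: exp(−π·0.870/√(1−0.870²)) = 0.00387, i.e. 0.387%.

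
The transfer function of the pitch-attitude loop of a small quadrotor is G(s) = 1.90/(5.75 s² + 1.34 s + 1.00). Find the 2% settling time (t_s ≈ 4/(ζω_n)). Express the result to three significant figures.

t_s ≈ 34.3 s

Dividing through by 5.75: denominator becomes s² + 0.2330 s + 0.1739.
So ω_n = √0.1739 = 0.417 rad/s and ζ = 0.2330/(2·0.417) = 0.279.
t_s ≈ 4/(ζω_n) = 34.3 s.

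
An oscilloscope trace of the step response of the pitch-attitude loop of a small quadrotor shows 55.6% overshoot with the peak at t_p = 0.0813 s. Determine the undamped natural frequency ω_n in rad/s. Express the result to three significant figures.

ζ from %OS: ζ = |ln 0.556|/√(π²+ln²0.556) = 0.184.
From t_p = π/ω_d, ω_d = π/0.0813 = 38.6 rad/s, so ω_n = ω_d/√(1−ζ²) = 39.3 rad/s.

ω_n ≈ 39.3 rad/s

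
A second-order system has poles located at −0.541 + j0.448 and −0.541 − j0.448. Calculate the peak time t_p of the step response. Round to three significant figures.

t_p ≈ 7.01 s

t_p = π/ω_d with ω_d = 0.448 (the imaginary part), so t_p = 7.01 s.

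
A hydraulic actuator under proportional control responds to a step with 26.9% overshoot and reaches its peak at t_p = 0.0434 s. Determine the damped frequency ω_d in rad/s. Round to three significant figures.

t_p = π/ω_d, so ω_d = π/0.0434 = 72.4 rad/s.

ω_d ≈ 72.4 rad/s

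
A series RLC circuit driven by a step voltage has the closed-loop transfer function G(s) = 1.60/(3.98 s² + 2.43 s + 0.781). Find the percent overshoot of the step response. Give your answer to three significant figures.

Dividing through by 3.98: denominator becomes s² + 0.6106 s + 0.1962.
So ω_n = √0.1962 = 0.443 rad/s and ζ = 0.6106/(2·0.443) = 0.689.
%OS = 100·exp(−πζ/√(1−ζ²)) = 5.04%.

%OS ≈ 5.04%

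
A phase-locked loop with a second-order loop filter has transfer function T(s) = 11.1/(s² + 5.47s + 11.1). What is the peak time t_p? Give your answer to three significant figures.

Matching coefficients with s² + 2ζω_n s + ω_n² gives ω_n² = 11.1 ⇒ ω_n = 3.33 rad/s, and ζ = 5.47/(2ω_n) = 0.821.
ω_d = ω_n√(1−ζ²) = 1.90 rad/s. Then t_p = π/ω_d = 1.65 s.

t_p ≈ 1.65 s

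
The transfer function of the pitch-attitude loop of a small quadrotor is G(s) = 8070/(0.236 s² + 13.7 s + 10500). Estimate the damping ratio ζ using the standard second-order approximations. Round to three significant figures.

ζ ≈ 0.138

Dividing through by 0.236: denominator becomes s² + 58.05 s + 44490.
So ω_n = √44490 = 211 rad/s and ζ = 58.05/(2·211) = 0.138.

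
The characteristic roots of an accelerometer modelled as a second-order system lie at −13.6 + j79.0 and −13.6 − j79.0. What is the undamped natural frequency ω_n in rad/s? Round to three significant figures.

ω_n ≈ 80.2 rad/s

|pole| = ω_n = √(13.6² + 79.0²) = 80.2 rad/s; ζ = cos θ = σ/ω_n = 0.170.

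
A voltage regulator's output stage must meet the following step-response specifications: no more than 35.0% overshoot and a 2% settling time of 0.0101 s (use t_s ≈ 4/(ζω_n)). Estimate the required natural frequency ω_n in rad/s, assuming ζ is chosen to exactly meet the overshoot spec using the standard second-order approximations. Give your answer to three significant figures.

ω_n ≈ 1250 rad/s

ζ = −ln(OS)/√(π² + (ln OS)²). With OS = 0.350, ln OS = −1.050 and ζ = 1.050/3.312 = 0.317.
From t_s ≈ 4/(ζω_n): ω_n = 4/(ζ·t_s) = 4/(0.317·0.0101) = 1250 rad/s.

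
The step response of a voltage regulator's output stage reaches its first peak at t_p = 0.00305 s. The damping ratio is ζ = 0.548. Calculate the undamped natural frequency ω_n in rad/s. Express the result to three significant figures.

ω_n ≈ 1230 rad/s

Peak time t_p = π/ω_d, so ω_d = π/t_p = π/0.00305 = 1030 rad/s.
ω_n = ω_d/√(1−ζ²) = 1030/√0.700 = 1230 rad/s.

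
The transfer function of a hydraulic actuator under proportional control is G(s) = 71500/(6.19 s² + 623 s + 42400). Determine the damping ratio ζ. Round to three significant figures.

ζ ≈ 0.608

Dividing through by 6.19: denominator becomes s² + 100.6 s + 6850.
So ω_n = √6850 = 82.8 rad/s and ζ = 100.6/(2·82.8) = 0.608.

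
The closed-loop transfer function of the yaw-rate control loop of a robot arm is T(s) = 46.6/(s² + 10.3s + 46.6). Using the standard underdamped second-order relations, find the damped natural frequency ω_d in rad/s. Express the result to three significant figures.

ω_d ≈ 4.48 rad/s

ω_n = √46.6 = 6.83 rad/s; ζ = 10.3/(2·6.83) = 0.754.
The damped frequency ω_d = ω_n√(1−ζ²) = 4.48 rad/s.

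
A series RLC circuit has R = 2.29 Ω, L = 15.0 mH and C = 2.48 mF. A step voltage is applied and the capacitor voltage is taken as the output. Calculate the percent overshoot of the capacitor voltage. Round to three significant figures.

%OS ≈ 19.2%

For a series RLC circuit (capacitor voltage as output), ω_n = 1/√(LC) = 1/√(15.0 mH · 2.48 mF) = 164 rad/s.
ζ = (R/2)·√(C/L) = (2.29/2)·√(2.48 mF/15.0 mH) = 0.466.
Overshoot: exp(−π·0.466/√(1−0.466²)) = 0.192, i.e. 19.2%.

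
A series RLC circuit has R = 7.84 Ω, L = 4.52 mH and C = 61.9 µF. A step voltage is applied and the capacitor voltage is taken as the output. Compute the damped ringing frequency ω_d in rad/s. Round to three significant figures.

For a series RLC circuit (capacitor voltage as output), ω_n = 1/√(LC) = 1/√(4.52 mH · 61.9 µF) = 1890 rad/s.
ζ = (R/2)·√(C/L) = (7.84/2)·√(61.9 µF/4.52 mH) = 0.459.
ω_d = 1890·√(1 − 0.459²) = 1680 rad/s.

ω_d ≈ 1680 rad/s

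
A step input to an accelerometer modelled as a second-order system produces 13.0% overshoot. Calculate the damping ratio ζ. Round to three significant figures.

Inverting the overshoot relation: ζ = |ln 0.130|/√(π² + ln²0.130) = 0.545.

ζ ≈ 0.545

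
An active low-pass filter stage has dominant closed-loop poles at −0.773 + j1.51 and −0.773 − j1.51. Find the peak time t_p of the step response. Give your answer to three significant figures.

t_p ≈ 2.08 s

t_p = π/ω_d with ω_d = 1.51 (the imaginary part), so t_p = 2.08 s.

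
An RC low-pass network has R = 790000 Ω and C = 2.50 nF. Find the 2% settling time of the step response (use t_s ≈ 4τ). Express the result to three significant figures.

t_s ≈ 0.00790 s

τ = RC = 790000 × 2.50 nF = 0.00198 s.
t_s ≈ 4τ = 0.00790 s.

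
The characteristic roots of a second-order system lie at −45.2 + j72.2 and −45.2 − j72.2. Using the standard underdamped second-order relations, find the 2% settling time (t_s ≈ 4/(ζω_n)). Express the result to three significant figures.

t_s ≈ 0.0885 s

For poles at −σ ± jω_d, ζω_n = σ = 45.2, so t_s ≈ 4/σ = 0.0885 s.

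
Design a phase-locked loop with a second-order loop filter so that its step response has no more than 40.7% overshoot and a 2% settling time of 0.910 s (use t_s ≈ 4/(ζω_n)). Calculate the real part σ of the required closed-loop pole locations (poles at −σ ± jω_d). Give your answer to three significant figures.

σ ≈ 4.40

The settling-time spec alone fixes σ = ζω_n = 4/t_s = 4/0.910 = 4.40.
(Overshoot then fixes ζ = 0.275 and hence ω_d = σ·√(1−ζ²)/ζ = 15.4 rad/s.)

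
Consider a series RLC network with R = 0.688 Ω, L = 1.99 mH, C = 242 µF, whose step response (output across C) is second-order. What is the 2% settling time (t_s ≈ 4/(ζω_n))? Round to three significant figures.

For a series RLC circuit (capacitor voltage as output), ω_n = 1/√(LC) = 1/√(1.99 mH · 242 µF) = 1440 rad/s.
ζ = (R/2)·√(C/L) = (0.688/2)·√(242 µF/1.99 mH) = 0.120.
t_s ≈ 4/(ζω_n) = 0.0231 s.

t_s ≈ 0.0231 s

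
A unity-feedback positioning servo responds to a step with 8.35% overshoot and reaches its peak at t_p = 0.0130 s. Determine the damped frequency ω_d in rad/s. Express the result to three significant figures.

ω_d ≈ 242 rad/s

t_p = π/ω_d, so ω_d = π/0.0130 = 242 rad/s.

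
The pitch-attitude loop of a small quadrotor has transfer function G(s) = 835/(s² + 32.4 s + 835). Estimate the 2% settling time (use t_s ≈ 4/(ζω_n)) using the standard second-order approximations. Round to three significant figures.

Matching coefficients with s² + 2ζω_n s + ω_n² gives ω_n² = 835 ⇒ ω_n = 28.9 rad/s, and ζ = 32.4/(2ω_n) = 0.561.
t_s ≈ 4/(ζω_n) = 4/(0.561·28.9) = 0.247 s.

t_s ≈ 0.247 s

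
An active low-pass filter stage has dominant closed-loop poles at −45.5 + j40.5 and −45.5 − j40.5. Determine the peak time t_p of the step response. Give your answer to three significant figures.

t_p = π/ω_d with ω_d = 40.5 (the imaginary part), so t_p = 0.0776 s.

t_p ≈ 0.0776 s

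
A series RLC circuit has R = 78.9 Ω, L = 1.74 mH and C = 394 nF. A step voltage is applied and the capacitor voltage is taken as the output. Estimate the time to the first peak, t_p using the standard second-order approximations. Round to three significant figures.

For a series RLC circuit (capacitor voltage as output), ω_n = 1/√(LC) = 1/√(1.74 mH · 394 nF) = 38200 rad/s.
ζ = (R/2)·√(C/L) = (78.9/2)·√(394 nF/1.74 mH) = 0.594.
ω_d = 38200·√(1 − 0.594²) = 30700 rad/s. t_p = π/ω_d = 0.000102 s.

t_p ≈ 0.000102 s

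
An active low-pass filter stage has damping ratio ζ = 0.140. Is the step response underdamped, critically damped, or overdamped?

Since ζ = 0.140 < 1, the system is underdamped.

underdamped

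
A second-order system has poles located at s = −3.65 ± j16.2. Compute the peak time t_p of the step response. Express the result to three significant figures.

t_p ≈ 0.194 s

t_p = π/ω_d with ω_d = 16.2 (the imaginary part), so t_p = 0.194 s.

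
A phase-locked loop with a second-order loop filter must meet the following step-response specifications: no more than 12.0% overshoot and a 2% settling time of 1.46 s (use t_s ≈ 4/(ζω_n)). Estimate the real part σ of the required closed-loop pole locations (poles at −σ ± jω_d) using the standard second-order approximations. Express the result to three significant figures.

σ ≈ 2.74

The settling-time spec alone fixes σ = ζω_n = 4/t_s = 4/1.46 = 2.74.
(Overshoot then fixes ζ = 0.559 and hence ω_d = σ·√(1−ζ²)/ζ = 4.06 rad/s.)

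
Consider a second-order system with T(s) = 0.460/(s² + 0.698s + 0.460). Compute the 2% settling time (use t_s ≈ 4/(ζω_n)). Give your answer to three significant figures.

Comparing the denominator to s² + 2ζω_n s + ω_n²: ω_n = √0.460 = 0.678 rad/s, and 2ζω_n = 0.698 so ζ = 0.698/(2·0.678) = 0.515.
t_s ≈ 4/(ζω_n) = 4/(0.515·0.678) = 11.5 s.

t_s ≈ 11.5 s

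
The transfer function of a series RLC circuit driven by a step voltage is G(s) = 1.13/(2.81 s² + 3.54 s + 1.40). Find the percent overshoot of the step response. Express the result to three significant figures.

Dividing through by 2.81: denominator becomes s² + 1.260 s + 0.4982.
So ω_n = √0.4982 = 0.706 rad/s and ζ = 1.260/(2·0.706) = 0.892.
Overshoot: exp(−π·0.892/√(1−0.892²)) = 0.00200, i.e. 0.200%.

%OS ≈ 0.200%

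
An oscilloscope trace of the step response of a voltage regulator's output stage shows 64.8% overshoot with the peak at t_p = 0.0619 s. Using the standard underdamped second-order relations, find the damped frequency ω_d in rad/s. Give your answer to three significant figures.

t_p = π/ω_d, so ω_d = π/0.0619 = 50.8 rad/s.

ω_d ≈ 50.8 rad/s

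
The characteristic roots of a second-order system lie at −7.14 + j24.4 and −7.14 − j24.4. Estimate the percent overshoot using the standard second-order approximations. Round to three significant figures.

%OS ≈ 39.9%

The poles are at −σ ± jω_d with σ = 7.14 and ω_d = 24.4, so ω_n = √(σ²+ω_d²) = 25.4 rad/s and ζ = σ/ω_n = 0.281.
%OS = 100 e^{−πζ/√(1−ζ²)} with ζ = 0.281 gives 39.9%.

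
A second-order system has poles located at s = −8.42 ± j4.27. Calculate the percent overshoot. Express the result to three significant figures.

|pole| = ω_n = √(8.42² + 4.27²) = 9.44 rad/s; ζ = cos θ = σ/ω_n = 0.892.
%OS = 100 e^{−πζ/√(1−ζ²)} with ζ = 0.892 gives 0.204%.

%OS ≈ 0.204%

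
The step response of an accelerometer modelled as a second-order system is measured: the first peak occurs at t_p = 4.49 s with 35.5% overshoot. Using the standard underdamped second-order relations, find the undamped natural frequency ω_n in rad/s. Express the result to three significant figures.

ω_n ≈ 0.737 rad/s

The overshoot fixes ζ = −ln(OS)/√(π²+ln²(OS)) = 0.313.
From t_p = π/ω_d, ω_d = π/4.49 = 0.700 rad/s, so ω_n = ω_d/√(1−ζ²) = 0.737 rad/s.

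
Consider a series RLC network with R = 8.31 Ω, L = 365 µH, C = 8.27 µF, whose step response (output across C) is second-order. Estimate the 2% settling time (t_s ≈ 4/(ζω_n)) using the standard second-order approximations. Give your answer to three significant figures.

For a series RLC circuit (capacitor voltage as output), ω_n = 1/√(LC) = 1/√(365 µH · 8.27 µF) = 18200 rad/s.
ζ = (R/2)·√(C/L) = (8.31/2)·√(8.27 µF/365 µH) = 0.625.
t_s ≈ 4/(ζω_n) = 0.000351 s.

t_s ≈ 0.000351 s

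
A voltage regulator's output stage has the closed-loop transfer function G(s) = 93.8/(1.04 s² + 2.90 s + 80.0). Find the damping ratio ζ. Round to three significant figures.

ζ ≈ 0.159

Dividing through by 1.04: denominator becomes s² + 2.788 s + 76.92.
So ω_n = √76.92 = 8.77 rad/s and ζ = 2.788/(2·8.77) = 0.159.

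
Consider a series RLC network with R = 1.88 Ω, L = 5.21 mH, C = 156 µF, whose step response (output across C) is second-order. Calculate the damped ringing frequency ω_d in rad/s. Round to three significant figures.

For a series RLC circuit (capacitor voltage as output), ω_n = 1/√(LC) = 1/√(5.21 mH · 156 µF) = 1110 rad/s.
ζ = (R/2)·√(C/L) = (1.88/2)·√(156 µF/5.21 mH) = 0.163.
ω_d = ω_n√(1−ζ²) = 1090 rad/s.

ω_d ≈ 1090 rad/s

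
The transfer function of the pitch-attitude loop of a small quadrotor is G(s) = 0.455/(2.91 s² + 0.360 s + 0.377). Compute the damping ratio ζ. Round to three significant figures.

ζ ≈ 0.172

Dividing through by 2.91: denominator becomes s² + 0.1237 s + 0.1296.
So ω_n = √0.1296 = 0.360 rad/s and ζ = 0.1237/(2·0.360) = 0.172.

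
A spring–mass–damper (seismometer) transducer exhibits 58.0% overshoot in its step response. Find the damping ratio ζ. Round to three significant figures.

Inverting the overshoot relation: ζ = |ln 0.580|/√(π² + ln²0.580) = 0.171.

ζ ≈ 0.171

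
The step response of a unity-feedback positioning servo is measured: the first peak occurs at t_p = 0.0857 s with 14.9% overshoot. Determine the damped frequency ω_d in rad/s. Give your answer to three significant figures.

ω_d ≈ 36.7 rad/s

t_p = π/ω_d, so ω_d = π/0.0857 = 36.7 rad/s.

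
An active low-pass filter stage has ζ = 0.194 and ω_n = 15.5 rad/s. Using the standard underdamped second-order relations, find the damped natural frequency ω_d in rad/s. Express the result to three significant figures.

ω_d = ω_n√(1−ζ²) = 15.5·√0.962 = 15.2 rad/s.

ω_d ≈ 15.2 rad/s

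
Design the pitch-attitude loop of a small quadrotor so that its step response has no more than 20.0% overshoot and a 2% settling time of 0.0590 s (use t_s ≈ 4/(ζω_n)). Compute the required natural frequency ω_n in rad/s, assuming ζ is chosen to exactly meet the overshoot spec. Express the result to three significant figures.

From %OS = 100·exp(−πζ/√(1−ζ²)), invert to get ζ = −ln(OS)/√(π² + ln²(OS)) with OS = 0.200.
−ln 0.200 = 1.609, so ζ = 1.609/√(π² + 2.590) = 0.456.
Then ω_n = 4/(ζ t_s) = 4/(0.456 × 0.0590) = 149 rad/s.

ω_n ≈ 149 rad/s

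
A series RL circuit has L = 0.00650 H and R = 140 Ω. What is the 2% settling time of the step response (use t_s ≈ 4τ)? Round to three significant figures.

t_s ≈ 0.000186 s

τ = L/R = 0.00650/140 = 0.0000464 s.
t_s ≈ 4τ = 0.000186 s.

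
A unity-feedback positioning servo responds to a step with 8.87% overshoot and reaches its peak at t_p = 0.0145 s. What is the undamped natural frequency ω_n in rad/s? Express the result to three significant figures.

ζ from %OS: ζ = |ln 0.0887|/√(π²+ln²0.0887) = 0.611.
From t_p = π/ω_d, ω_d = π/0.0145 = 217 rad/s, so ω_n = ω_d/√(1−ζ²) = 274 rad/s.

ω_n ≈ 274 rad/s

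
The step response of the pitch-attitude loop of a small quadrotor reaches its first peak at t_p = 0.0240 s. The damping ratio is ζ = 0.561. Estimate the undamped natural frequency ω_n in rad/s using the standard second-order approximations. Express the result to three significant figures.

ω_n ≈ 158 rad/s

Peak time t_p = π/ω_d, so ω_d = π/t_p = π/0.0240 = 131 rad/s.
ω_n = ω_d/√(1−ζ²) = 131/√0.685 = 158 rad/s.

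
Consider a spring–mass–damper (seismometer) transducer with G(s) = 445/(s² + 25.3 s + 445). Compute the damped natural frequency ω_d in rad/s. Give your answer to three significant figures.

ω_n = √445 = 21.1 rad/s; ζ = 25.3/(2·21.1) = 0.600.
The damped frequency ω_d = ω_n√(1−ζ²) = 16.9 rad/s.

ω_d ≈ 16.9 rad/s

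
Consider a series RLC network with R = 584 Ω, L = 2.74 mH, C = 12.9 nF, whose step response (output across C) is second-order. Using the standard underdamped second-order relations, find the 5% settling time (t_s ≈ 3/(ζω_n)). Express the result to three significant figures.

For a series RLC circuit (capacitor voltage as output), ω_n = 1/√(LC) = 1/√(2.74 mH · 12.9 nF) = 168000 rad/s.
ζ = (R/2)·√(C/L) = (584/2)·√(12.9 nF/2.74 mH) = 0.634.
t_s ≈ 3/(ζω_n) = 0.0000282 s.

t_s ≈ 0.0000282 s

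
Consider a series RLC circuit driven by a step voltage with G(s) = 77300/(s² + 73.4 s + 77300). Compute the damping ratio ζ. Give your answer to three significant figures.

ζ ≈ 0.132

Matching coefficients with s² + 2ζω_n s + ω_n² gives ω_n² = 77300 ⇒ ω_n = 278 rad/s, and ζ = 73.4/(2ω_n) = 0.132.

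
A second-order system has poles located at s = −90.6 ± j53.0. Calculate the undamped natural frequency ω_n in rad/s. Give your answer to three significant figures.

ω_n ≈ 105 rad/s

With σ = 90.6, ω_d = 53.0: ω_n = √(σ²+ω_d²) = 105 rad/s, ζ = σ/ω_n = 0.863.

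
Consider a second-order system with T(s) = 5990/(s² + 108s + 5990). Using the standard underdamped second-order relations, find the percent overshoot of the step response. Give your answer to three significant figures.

%OS ≈ 4.69%

Comparing the denominator to s² + 2ζω_n s + ω_n²: ω_n = √5990 = 77.4 rad/s, and 2ζω_n = 108 so ζ = 108/(2·77.4) = 0.698.
%OS = 100 e^{−πζ/√(1−ζ²)} with ζ = 0.698 gives 4.69%.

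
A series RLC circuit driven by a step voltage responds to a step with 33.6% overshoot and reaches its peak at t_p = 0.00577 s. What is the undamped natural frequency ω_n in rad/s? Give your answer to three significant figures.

The overshoot fixes ζ = −ln(OS)/√(π²+ln²(OS)) = 0.328.
From t_p = π/ω_d, ω_d = π/0.00577 = 544 rad/s, so ω_n = ω_d/√(1−ζ²) = 576 rad/s.

ω_n ≈ 576 rad/s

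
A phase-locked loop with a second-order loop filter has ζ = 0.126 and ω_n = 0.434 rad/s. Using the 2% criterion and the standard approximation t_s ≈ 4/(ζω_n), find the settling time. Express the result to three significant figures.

t_s ≈ 4/(ζω_n) = 4/(0.126 × 0.434) = 73.1 s.

t_s ≈ 73.1 s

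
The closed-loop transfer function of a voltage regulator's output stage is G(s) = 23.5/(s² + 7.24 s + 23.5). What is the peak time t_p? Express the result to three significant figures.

Comparing the denominator to s² + 2ζω_n s + ω_n²: ω_n = √23.5 = 4.85 rad/s, and 2ζω_n = 7.24 so ζ = 7.24/(2·4.85) = 0.747.
ω_d = 4.85·√(1 − 0.747²) = 3.22 rad/s. Then t_p = π/ω_d = 0.974 s.

t_p ≈ 0.974 s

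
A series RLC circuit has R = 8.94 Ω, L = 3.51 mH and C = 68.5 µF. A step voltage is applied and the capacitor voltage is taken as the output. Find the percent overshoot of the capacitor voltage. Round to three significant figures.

%OS ≈ 8.11%

For a series RLC circuit (capacitor voltage as output), ω_n = 1/√(LC) = 1/√(3.51 mH · 68.5 µF) = 2040 rad/s.
ζ = (R/2)·√(C/L) = (8.94/2)·√(68.5 µF/3.51 mH) = 0.624.
%OS = 100 e^{−πζ/√(1−ζ²)} with ζ = 0.624 gives 8.11%.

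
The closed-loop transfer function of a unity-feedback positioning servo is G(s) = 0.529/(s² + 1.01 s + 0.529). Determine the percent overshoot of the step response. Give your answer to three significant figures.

ω_n = √0.529 = 0.727 rad/s; ζ = 1.01/(2·0.727) = 0.694.
%OS = 100 e^{−πζ/√(1−ζ²)} with ζ = 0.694 gives 4.83%.

%OS ≈ 4.83%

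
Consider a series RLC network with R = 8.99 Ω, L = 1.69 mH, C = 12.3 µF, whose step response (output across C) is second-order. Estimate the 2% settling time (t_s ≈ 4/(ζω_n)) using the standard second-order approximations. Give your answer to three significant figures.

t_s ≈ 0.00150 s

For a series RLC circuit (capacitor voltage as output), ω_n = 1/√(LC) = 1/√(1.69 mH · 12.3 µF) = 6940 rad/s.
ζ = (R/2)·√(C/L) = (8.99/2)·√(12.3 µF/1.69 mH) = 0.383.
t_s ≈ 4/(ζω_n) = 0.00150 s.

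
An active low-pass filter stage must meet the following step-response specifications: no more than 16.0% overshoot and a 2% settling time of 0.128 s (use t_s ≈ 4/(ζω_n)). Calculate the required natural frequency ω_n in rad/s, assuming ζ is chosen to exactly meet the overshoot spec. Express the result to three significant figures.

Inverting the overshoot relation: ζ = |ln 0.160|/√(π² + ln²0.160) = 0.504.
From t_s ≈ 4/(ζω_n): ω_n = 4/(ζ·t_s) = 4/(0.504·0.128) = 62.0 rad/s.

ω_n ≈ 62.0 rad/s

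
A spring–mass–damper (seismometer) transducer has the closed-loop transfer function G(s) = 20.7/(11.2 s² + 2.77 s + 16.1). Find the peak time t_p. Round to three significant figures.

t_p ≈ 2.63 s

Dividing through by 11.2: denominator becomes s² + 0.2473 s + 1.438.
So ω_n = √1.438 = 1.20 rad/s and ζ = 0.2473/(2·1.20) = 0.103.
ω_d = ω_n√(1−ζ²) = 1.19 rad/s. t_p = π/ω_d = 2.63 s.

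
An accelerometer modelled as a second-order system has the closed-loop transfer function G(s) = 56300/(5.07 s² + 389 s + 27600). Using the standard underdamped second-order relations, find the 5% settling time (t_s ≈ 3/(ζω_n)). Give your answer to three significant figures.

t_s ≈ 0.0782 s

Dividing through by 5.07: denominator becomes s² + 76.73 s + 5444.
So ω_n = √5444 = 73.8 rad/s and ζ = 76.73/(2·73.8) = 0.520.
t_s ≈ 3/(ζω_n) = 0.0782 s.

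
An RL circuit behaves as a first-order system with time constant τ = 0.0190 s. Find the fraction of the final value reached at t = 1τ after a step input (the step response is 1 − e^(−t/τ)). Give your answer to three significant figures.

y/y_∞ ≈ 0.632

y(t)/y_∞ = 1 − e^(−t/τ) = 1 − e^(−1) = 1 − e^(−1.00) = 0.632.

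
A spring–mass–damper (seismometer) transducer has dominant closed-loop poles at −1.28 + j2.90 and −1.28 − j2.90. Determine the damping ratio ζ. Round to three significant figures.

The poles are at −σ ± jω_d with σ = 1.28 and ω_d = 2.90, so ω_n = √(σ²+ω_d²) = 3.17 rad/s and ζ = σ/ω_n = 0.404.

ζ ≈ 0.404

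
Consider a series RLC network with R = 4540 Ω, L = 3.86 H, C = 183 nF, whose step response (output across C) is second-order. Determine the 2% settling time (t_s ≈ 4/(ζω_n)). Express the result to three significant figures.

t_s ≈ 0.00680 s

For a series RLC circuit (capacitor voltage as output), ω_n = 1/√(LC) = 1/√(3.86 H · 183 nF) = 1190 rad/s.
ζ = (R/2)·√(C/L) = (4540/2)·√(183 nF/3.86 H) = 0.494.
t_s ≈ 4/(ζω_n) = 0.00680 s.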